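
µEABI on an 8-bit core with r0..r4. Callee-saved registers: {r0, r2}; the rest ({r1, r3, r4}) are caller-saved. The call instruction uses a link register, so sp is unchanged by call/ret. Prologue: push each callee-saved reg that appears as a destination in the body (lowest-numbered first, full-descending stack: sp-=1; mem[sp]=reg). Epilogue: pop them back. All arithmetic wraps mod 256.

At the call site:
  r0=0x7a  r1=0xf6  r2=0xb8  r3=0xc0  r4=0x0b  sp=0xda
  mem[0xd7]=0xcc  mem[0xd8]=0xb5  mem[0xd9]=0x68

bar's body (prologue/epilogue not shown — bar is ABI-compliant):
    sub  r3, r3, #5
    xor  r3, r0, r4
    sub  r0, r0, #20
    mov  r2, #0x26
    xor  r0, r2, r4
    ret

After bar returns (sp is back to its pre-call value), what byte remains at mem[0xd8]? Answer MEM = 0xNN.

MEM = 0xb8

prologue: push r0 -> mem[0xd9]=0x7a, sp=0xd9
prologue: push r2 -> mem[0xd8]=0xb8, sp=0xd8
body[0] sub  r3, r3, #5 -> r3=0xbb
body[1] xor  r3, r0, r4 -> r3=0x71
body[2] sub  r0, r0, #20 -> r0=0x66
body[3] mov  r2, #0x26 -> r2=0x26
body[4] xor  r0, r2, r4 -> r0=0x2d
epilogue: pop r2=0xb8, sp=0xd9
epilogue: pop r0=0x7a, sp=0xda
prologue pushed ['r0', 'r2'] at ['0xd9', '0xd8']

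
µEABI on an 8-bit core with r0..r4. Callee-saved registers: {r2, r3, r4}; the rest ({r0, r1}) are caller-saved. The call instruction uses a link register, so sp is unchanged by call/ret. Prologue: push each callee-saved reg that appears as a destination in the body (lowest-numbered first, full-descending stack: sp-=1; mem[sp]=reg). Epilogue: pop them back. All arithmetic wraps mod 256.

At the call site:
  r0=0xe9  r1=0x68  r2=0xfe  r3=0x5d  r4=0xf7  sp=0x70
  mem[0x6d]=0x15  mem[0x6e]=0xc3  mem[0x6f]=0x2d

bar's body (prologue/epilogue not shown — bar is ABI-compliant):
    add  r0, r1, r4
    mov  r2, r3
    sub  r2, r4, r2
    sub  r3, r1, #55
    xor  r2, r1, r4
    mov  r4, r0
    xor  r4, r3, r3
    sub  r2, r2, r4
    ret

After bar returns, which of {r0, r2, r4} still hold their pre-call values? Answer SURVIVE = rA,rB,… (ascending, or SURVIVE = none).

SURVIVE = r2,r4

prologue: push r2 → mem[0x6f]=0xfe, sp=0x6f
prologue: push r3 → mem[0x6e]=0x5d, sp=0x6e
prologue: push r4 → mem[0x6d]=0xf7, sp=0x6d
body[0] add  r0, r1, r4 → r0=0x5f
body[1] mov  r2, r3 → r2=0x5d
body[2] sub  r2, r4, r2 → r2=0x9a
body[3] sub  r3, r1, #55 → r3=0x31
body[4] xor  r2, r1, r4 → r2=0x9f
body[5] mov  r4, r0 → r4=0x5f
body[6] xor  r4, r3, r3 → r4=0x00
body[7] sub  r2, r2, r4 → r2=0x9f
epilogue: pop r4=0xf7, sp=0x6e
epilogue: pop r3=0x5d, sp=0x6f
epilogue: pop r2=0xfe, sp=0x70
r0: caller-saved, written=True
r2: callee-saved, written=True
r4: callee-saved, written=True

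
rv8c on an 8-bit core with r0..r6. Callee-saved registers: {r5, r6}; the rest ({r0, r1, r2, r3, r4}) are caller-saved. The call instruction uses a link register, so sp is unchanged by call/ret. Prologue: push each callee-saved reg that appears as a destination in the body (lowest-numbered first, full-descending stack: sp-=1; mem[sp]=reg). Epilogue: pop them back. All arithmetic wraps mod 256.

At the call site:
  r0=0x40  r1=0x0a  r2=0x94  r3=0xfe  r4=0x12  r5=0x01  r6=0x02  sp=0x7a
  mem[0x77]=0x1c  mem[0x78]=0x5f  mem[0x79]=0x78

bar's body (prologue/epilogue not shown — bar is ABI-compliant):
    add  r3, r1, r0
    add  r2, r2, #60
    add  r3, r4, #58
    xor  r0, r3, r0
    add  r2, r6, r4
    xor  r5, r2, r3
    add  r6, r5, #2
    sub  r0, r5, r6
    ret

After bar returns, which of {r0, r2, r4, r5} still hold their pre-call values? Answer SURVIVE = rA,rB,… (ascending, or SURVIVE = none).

SURVIVE = r4,r5

prologue: push r5 -> mem[0x79]=0x01, sp=0x79
prologue: push r6 -> mem[0x78]=0x02, sp=0x78
body[0] add  r3, r1, r0 -> r3=0x4a
body[1] add  r2, r2, #60 -> r2=0xd0
body[2] add  r3, r4, #58 -> r3=0x4c
body[3] xor  r0, r3, r0 -> r0=0x0c
body[4] add  r2, r6, r4 -> r2=0x14
body[5] xor  r5, r2, r3 -> r5=0x58
body[6] add  r6, r5, #2 -> r6=0x5a
body[7] sub  r0, r5, r6 -> r0=0xfe
epilogue: pop r6=0x02, sp=0x79
epilogue: pop r5=0x01, sp=0x7a
r0: caller-saved, written=True
r2: caller-saved, written=True
r4: caller-saved, written=False
r5: callee-saved, written=True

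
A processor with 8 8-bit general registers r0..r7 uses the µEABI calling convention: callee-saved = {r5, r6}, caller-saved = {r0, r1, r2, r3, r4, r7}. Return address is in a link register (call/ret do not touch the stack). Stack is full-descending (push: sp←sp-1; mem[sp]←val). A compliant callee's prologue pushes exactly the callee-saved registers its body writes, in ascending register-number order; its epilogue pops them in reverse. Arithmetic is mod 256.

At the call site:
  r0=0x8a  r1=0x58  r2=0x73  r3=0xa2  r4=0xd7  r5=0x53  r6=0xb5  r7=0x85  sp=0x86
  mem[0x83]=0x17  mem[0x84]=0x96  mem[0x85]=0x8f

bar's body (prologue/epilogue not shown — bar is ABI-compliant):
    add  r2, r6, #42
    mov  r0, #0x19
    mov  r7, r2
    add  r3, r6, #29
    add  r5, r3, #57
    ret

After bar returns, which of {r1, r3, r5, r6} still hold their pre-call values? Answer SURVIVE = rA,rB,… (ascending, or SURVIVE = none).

SURVIVE = r1,r5,r6

prologue: push r5 → mem[0x85]=0x53, sp=0x85
body[0] add  r2, r6, #42 → r2=0xdf
body[1] mov  r0, #0x19 → r0=0x19
body[2] mov  r7, r2 → r7=0xdf
body[3] add  r3, r6, #29 → r3=0xd2
body[4] add  r5, r3, #57 → r5=0x0b
epilogue: pop r5=0x53, sp=0x86
r1: caller-saved, written=False
r3: caller-saved, written=True
r5: callee-saved, written=True
r6: callee-saved, written=False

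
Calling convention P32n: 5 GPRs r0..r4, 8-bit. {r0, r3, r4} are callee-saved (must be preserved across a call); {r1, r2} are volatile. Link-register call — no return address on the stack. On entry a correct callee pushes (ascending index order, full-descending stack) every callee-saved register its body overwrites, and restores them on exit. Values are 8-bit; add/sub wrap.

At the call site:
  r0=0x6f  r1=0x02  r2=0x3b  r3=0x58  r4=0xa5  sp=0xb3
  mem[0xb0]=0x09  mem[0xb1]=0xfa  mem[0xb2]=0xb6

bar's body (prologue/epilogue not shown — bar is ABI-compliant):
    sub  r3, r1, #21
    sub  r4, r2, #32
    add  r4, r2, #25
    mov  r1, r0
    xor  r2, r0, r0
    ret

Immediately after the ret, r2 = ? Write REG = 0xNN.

prologue: push r3 -> mem[0xb2]=0x58, sp=0xb2
prologue: push r4 -> mem[0xb1]=0xa5, sp=0xb1
body[0] sub  r3, r1, #21 -> r3=0xed
body[1] sub  r4, r2, #32 -> r4=0x1b
body[2] add  r4, r2, #25 -> r4=0x54
body[3] mov  r1, r0 -> r1=0x6f
body[4] xor  r2, r0, r0 -> r2=0x00
epilogue: pop r4=0xa5, sp=0xb2
epilogue: pop r3=0x58, sp=0xb3
r2 is caller-saved -> body value

REG = 0x00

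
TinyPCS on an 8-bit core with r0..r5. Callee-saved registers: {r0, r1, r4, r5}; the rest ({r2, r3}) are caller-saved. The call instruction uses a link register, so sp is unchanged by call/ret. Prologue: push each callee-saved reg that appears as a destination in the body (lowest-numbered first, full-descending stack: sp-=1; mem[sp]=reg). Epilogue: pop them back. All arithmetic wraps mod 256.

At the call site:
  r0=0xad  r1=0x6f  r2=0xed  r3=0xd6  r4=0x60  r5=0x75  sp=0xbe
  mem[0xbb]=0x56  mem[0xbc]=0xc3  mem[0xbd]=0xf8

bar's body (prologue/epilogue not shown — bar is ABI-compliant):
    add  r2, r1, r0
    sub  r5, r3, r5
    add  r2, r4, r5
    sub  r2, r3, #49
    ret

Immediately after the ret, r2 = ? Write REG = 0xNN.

REG = 0xa5

prologue: push r5 -> mem[0xbd]=0x75, sp=0xbd
body[0] add  r2, r1, r0 -> r2=0x1c
body[1] sub  r5, r3, r5 -> r5=0x61
body[2] add  r2, r4, r5 -> r2=0xc1
body[3] sub  r2, r3, #49 -> r2=0xa5
epilogue: pop r5=0x75, sp=0xbe
r2 is caller-saved -> body value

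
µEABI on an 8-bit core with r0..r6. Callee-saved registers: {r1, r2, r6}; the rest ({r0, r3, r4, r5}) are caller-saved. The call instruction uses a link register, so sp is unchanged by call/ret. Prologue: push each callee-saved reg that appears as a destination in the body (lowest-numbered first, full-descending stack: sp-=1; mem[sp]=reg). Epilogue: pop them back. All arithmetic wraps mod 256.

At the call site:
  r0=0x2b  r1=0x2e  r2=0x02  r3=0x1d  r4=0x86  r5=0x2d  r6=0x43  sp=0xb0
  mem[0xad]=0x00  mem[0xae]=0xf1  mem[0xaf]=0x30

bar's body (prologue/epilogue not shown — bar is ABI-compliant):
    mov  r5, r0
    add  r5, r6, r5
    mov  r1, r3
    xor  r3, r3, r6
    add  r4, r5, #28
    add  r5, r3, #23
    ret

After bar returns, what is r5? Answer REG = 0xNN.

REG = 0x75

prologue: push r1 -> mem[0xaf]=0x2e, sp=0xaf
body[0] mov  r5, r0 -> r5=0x2b
body[1] add  r5, r6, r5 -> r5=0x6e
body[2] mov  r1, r3 -> r1=0x1d
body[3] xor  r3, r3, r6 -> r3=0x5e
body[4] add  r4, r5, #28 -> r4=0x8a
body[5] add  r5, r3, #23 -> r5=0x75
epilogue: pop r1=0x2e, sp=0xb0
r5 is caller-saved -> body value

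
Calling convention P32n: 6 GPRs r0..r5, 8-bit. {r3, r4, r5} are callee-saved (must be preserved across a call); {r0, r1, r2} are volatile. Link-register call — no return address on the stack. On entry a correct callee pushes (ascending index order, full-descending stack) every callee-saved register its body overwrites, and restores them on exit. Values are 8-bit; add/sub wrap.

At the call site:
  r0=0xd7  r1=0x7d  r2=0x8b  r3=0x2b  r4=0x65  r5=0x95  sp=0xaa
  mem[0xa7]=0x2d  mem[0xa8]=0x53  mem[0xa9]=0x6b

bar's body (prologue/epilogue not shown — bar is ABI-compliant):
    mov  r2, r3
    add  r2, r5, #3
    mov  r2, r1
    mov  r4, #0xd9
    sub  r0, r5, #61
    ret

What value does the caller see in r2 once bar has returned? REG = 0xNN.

REG = 0x7d

prologue: push r4 -> mem[0xa9]=0x65, sp=0xa9
body[0] mov  r2, r3 -> r2=0x2b
body[1] add  r2, r5, #3 -> r2=0x98
body[2] mov  r2, r1 -> r2=0x7d
body[3] mov  r4, #0xd9 -> r4=0xd9
body[4] sub  r0, r5, #61 -> r0=0x58
epilogue: pop r4=0x65, sp=0xaa
r2 is caller-saved -> body value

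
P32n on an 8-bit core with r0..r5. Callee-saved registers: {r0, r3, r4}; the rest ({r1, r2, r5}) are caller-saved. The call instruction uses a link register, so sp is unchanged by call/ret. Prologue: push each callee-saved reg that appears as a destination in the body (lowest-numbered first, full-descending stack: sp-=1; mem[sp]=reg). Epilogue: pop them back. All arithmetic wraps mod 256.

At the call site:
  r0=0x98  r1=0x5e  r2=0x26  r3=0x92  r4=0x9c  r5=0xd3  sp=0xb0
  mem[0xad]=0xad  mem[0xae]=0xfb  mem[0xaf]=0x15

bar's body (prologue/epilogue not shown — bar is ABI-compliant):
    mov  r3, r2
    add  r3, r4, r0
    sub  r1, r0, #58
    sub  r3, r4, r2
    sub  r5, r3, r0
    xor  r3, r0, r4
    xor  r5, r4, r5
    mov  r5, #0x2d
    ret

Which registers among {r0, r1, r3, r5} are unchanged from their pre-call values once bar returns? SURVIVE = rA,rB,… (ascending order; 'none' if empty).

SURVIVE = r0,r1,r3

prologue: push r3 -> mem[0xaf]=0x92, sp=0xaf
body[0] mov  r3, r2 -> r3=0x26
body[1] add  r3, r4, r0 -> r3=0x34
body[2] sub  r1, r0, #58 -> r1=0x5e
body[3] sub  r3, r4, r2 -> r3=0x76
body[4] sub  r5, r3, r0 -> r5=0xde
body[5] xor  r3, r0, r4 -> r3=0x04
body[6] xor  r5, r4, r5 -> r5=0x42
body[7] mov  r5, #0x2d -> r5=0x2d
epilogue: pop r3=0x92, sp=0xb0
r0: callee-saved, written=False
r1: caller-saved, written=True
r3: callee-saved, written=True
r5: caller-saved, written=True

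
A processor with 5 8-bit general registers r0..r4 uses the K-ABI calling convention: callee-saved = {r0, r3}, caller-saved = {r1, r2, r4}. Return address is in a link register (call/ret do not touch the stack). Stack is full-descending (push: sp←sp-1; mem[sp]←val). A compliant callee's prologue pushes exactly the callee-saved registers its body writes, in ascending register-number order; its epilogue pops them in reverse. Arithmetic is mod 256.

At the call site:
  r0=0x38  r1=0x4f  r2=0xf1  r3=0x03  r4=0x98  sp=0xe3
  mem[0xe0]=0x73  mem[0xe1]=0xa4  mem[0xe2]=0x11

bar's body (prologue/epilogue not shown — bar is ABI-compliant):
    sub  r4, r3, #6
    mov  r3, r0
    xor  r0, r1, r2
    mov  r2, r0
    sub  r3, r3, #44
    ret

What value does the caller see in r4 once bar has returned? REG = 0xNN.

REG = 0xfd

prologue: push r0 -> mem[0xe2]=0x38, sp=0xe2
prologue: push r3 -> mem[0xe1]=0x03, sp=0xe1
body[0] sub  r4, r3, #6 -> r4=0xfd
body[1] mov  r3, r0 -> r3=0x38
body[2] xor  r0, r1, r2 -> r0=0xbe
body[3] mov  r2, r0 -> r2=0xbe
body[4] sub  r3, r3, #44 -> r3=0x0c
epilogue: pop r3=0x03, sp=0xe2
epilogue: pop r0=0x38, sp=0xe3
r4 is caller-saved -> body value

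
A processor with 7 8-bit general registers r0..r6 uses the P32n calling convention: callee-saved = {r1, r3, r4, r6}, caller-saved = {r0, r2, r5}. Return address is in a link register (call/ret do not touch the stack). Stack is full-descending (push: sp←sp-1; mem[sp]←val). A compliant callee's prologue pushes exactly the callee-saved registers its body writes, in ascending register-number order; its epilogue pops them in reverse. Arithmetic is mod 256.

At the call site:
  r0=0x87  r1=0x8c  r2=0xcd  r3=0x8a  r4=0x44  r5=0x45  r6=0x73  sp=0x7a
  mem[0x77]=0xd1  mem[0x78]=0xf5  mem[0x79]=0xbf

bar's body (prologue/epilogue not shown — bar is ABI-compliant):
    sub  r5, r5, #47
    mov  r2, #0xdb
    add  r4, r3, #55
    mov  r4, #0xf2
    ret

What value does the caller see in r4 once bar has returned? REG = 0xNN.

prologue: push r4 → mem[0x79]=0x44, sp=0x79
body[0] sub  r5, r5, #47 → r5=0x16
body[1] mov  r2, #0xdb → r2=0xdb
body[2] add  r4, r3, #55 → r4=0xc1
body[3] mov  r4, #0xf2 → r4=0xf2
epilogue: pop r4=0x44, sp=0x7a
r4 is callee-saved → restored

REG = 0x44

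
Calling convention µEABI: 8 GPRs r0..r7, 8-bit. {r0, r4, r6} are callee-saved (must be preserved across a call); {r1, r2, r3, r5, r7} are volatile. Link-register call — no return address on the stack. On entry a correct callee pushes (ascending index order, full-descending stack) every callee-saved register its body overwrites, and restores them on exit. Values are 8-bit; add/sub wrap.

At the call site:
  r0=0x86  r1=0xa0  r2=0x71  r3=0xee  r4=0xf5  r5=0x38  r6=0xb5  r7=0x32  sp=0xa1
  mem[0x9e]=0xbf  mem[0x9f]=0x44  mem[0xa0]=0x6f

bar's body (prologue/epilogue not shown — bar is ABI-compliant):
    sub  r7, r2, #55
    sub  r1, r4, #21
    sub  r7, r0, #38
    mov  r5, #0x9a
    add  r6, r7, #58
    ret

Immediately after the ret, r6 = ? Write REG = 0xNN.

prologue: push r6 -> mem[0xa0]=0xb5, sp=0xa0
body[0] sub  r7, r2, #55 -> r7=0x3a
body[1] sub  r1, r4, #21 -> r1=0xe0
body[2] sub  r7, r0, #38 -> r7=0x60
body[3] mov  r5, #0x9a -> r5=0x9a
body[4] add  r6, r7, #58 -> r6=0x9a
epilogue: pop r6=0xb5, sp=0xa1
r6 is callee-saved -> restored

REG = 0xb5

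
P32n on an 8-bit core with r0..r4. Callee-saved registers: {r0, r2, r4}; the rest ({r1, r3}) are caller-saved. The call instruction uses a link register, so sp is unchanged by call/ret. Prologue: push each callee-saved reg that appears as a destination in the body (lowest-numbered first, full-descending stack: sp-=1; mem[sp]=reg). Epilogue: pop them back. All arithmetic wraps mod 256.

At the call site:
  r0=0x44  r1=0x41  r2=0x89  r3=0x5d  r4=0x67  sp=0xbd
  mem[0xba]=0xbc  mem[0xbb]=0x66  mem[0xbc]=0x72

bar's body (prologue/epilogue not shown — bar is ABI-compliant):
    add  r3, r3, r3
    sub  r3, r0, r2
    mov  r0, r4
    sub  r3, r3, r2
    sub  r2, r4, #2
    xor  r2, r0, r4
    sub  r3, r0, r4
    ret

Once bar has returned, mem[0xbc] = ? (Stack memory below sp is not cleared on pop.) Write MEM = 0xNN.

prologue: push r0 → mem[0xbc]=0x44, sp=0xbc
prologue: push r2 → mem[0xbb]=0x89, sp=0xbb
body[0] add  r3, r3, r3 → r3=0xba
body[1] sub  r3, r0, r2 → r3=0xbb
body[2] mov  r0, r4 → r0=0x67
body[3] sub  r3, r3, r2 → r3=0x32
body[4] sub  r2, r4, #2 → r2=0x65
body[5] xor  r2, r0, r4 → r2=0x00
body[6] sub  r3, r0, r4 → r3=0x00
epilogue: pop r2=0x89, sp=0xbc
epilogue: pop r0=0x44, sp=0xbd
prologue pushed ['r0', 'r2'] at ['0xbc', '0xbb']

MEM = 0x44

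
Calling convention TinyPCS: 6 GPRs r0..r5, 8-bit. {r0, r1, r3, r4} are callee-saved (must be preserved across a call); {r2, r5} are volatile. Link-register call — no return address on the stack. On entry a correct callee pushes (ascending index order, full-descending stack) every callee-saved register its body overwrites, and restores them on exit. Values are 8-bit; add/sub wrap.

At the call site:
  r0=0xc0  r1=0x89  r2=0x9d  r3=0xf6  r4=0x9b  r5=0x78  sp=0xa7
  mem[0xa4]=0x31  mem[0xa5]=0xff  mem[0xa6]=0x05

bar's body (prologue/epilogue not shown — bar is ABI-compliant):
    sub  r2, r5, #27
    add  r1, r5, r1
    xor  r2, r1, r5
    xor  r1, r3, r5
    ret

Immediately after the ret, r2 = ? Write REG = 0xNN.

REG = 0x79

prologue: push r1 -> mem[0xa6]=0x89, sp=0xa6
body[0] sub  r2, r5, #27 -> r2=0x5d
body[1] add  r1, r5, r1 -> r1=0x01
body[2] xor  r2, r1, r5 -> r2=0x79
body[3] xor  r1, r3, r5 -> r1=0x8e
epilogue: pop r1=0x89, sp=0xa7
r2 is caller-saved -> body value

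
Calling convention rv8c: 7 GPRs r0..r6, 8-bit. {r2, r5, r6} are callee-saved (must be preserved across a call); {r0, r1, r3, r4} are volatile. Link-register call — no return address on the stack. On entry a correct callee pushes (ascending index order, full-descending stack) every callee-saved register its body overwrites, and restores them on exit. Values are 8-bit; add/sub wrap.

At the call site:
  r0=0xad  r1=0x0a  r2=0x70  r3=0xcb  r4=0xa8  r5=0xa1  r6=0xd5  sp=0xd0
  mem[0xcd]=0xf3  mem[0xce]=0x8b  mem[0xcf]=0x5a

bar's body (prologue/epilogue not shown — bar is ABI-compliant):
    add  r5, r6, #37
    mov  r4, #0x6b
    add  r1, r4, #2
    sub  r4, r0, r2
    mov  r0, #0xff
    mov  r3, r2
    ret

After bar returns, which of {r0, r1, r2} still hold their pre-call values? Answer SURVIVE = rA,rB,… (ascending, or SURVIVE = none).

prologue: push r5 -> mem[0xcf]=0xa1, sp=0xcf
body[0] add  r5, r6, #37 -> r5=0xfa
body[1] mov  r4, #0x6b -> r4=0x6b
body[2] add  r1, r4, #2 -> r1=0x6d
body[3] sub  r4, r0, r2 -> r4=0x3d
body[4] mov  r0, #0xff -> r0=0xff
body[5] mov  r3, r2 -> r3=0x70
epilogue: pop r5=0xa1, sp=0xd0
r0: caller-saved, written=True
r1: caller-saved, written=True
r2: callee-saved, written=False

SURVIVE = r2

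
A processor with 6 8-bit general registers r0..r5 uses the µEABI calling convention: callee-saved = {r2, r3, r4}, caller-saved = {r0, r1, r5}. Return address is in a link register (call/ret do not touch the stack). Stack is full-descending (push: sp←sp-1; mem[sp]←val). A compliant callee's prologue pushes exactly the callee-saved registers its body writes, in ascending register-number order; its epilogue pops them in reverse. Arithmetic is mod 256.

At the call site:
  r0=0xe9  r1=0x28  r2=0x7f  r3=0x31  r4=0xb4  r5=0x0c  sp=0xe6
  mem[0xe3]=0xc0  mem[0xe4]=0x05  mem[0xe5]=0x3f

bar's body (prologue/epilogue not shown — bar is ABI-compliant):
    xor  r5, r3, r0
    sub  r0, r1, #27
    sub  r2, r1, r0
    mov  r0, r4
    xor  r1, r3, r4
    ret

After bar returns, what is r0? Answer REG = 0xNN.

prologue: push r2 -> mem[0xe5]=0x7f, sp=0xe5
body[0] xor  r5, r3, r0 -> r5=0xd8
body[1] sub  r0, r1, #27 -> r0=0x0d
body[2] sub  r2, r1, r0 -> r2=0x1b
body[3] mov  r0, r4 -> r0=0xb4
body[4] xor  r1, r3, r4 -> r1=0x85
epilogue: pop r2=0x7f, sp=0xe6
r0 is caller-saved -> body value

REG = 0xb4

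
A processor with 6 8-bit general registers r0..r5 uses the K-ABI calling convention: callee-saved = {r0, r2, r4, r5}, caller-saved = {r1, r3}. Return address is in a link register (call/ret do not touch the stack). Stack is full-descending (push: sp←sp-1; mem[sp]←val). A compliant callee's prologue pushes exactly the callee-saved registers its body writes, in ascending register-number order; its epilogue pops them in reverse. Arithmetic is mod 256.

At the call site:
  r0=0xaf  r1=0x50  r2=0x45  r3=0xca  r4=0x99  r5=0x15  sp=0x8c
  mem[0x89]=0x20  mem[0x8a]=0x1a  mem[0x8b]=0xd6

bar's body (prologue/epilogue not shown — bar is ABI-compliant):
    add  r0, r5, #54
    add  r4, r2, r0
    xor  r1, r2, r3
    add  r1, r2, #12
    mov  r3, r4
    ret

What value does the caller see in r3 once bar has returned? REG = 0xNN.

REG = 0x90

prologue: push r0 → mem[0x8b]=0xaf, sp=0x8b
prologue: push r4 → mem[0x8a]=0x99, sp=0x8a
body[0] add  r0, r5, #54 → r0=0x4b
body[1] add  r4, r2, r0 → r4=0x90
body[2] xor  r1, r2, r3 → r1=0x8f
body[3] add  r1, r2, #12 → r1=0x51
body[4] mov  r3, r4 → r3=0x90
epilogue: pop r4=0x99, sp=0x8b
epilogue: pop r0=0xaf, sp=0x8c
r3 is caller-saved → body value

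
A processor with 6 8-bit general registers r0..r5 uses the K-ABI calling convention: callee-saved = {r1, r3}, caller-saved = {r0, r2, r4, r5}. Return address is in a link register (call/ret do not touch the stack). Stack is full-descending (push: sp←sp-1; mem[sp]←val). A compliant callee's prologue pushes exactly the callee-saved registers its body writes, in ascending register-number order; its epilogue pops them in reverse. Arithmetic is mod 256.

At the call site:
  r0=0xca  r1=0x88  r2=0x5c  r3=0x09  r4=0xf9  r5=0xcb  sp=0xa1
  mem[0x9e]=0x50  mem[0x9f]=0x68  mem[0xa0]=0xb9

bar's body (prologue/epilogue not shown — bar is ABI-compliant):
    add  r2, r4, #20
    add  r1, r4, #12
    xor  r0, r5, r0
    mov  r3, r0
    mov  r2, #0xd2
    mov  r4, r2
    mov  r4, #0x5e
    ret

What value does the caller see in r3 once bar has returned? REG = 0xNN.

REG = 0x09

prologue: push r1 -> mem[0xa0]=0x88, sp=0xa0
prologue: push r3 -> mem[0x9f]=0x09, sp=0x9f
body[0] add  r2, r4, #20 -> r2=0x0d
body[1] add  r1, r4, #12 -> r1=0x05
body[2] xor  r0, r5, r0 -> r0=0x01
body[3] mov  r3, r0 -> r3=0x01
body[4] mov  r2, #0xd2 -> r2=0xd2
body[5] mov  r4, r2 -> r4=0xd2
body[6] mov  r4, #0x5e -> r4=0x5e
epilogue: pop r3=0x09, sp=0xa0
epilogue: pop r1=0x88, sp=0xa1
r3 is callee-saved -> restored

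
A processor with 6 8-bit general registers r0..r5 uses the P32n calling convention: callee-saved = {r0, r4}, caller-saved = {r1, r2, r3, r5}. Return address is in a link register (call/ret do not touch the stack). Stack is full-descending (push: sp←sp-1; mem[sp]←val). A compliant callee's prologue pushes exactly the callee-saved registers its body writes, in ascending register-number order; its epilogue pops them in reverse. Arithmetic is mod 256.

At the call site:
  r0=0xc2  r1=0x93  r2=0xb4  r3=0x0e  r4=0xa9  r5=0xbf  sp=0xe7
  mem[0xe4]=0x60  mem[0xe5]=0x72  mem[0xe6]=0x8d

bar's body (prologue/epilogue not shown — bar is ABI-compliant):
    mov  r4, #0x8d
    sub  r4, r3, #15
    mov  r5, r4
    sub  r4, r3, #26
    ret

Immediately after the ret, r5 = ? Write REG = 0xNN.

REG = 0xff

prologue: push r4 → mem[0xe6]=0xa9, sp=0xe6
body[0] mov  r4, #0x8d → r4=0x8d
body[1] sub  r4, r3, #15 → r4=0xff
body[2] mov  r5, r4 → r5=0xff
body[3] sub  r4, r3, #26 → r4=0xf4
epilogue: pop r4=0xa9, sp=0xe7
r5 is caller-saved → body value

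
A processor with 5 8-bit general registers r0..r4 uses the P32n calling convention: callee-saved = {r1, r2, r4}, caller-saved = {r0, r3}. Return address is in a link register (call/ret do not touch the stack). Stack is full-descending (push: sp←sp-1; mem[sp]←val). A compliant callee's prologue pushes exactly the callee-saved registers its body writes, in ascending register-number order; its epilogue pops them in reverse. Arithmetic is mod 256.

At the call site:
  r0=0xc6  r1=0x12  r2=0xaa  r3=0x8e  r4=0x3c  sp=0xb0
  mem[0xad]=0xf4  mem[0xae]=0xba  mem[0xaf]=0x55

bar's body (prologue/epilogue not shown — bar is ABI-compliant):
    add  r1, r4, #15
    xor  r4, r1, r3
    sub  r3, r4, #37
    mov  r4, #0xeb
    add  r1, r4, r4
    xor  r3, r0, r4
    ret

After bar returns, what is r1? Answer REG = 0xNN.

prologue: push r1 → mem[0xaf]=0x12, sp=0xaf
prologue: push r4 → mem[0xae]=0x3c, sp=0xae
body[0] add  r1, r4, #15 → r1=0x4b
body[1] xor  r4, r1, r3 → r4=0xc5
body[2] sub  r3, r4, #37 → r3=0xa0
body[3] mov  r4, #0xeb → r4=0xeb
body[4] add  r1, r4, r4 → r1=0xd6
body[5] xor  r3, r0, r4 → r3=0x2d
epilogue: pop r4=0x3c, sp=0xaf
epilogue: pop r1=0x12, sp=0xb0
r1 is callee-saved → restored

REG = 0x12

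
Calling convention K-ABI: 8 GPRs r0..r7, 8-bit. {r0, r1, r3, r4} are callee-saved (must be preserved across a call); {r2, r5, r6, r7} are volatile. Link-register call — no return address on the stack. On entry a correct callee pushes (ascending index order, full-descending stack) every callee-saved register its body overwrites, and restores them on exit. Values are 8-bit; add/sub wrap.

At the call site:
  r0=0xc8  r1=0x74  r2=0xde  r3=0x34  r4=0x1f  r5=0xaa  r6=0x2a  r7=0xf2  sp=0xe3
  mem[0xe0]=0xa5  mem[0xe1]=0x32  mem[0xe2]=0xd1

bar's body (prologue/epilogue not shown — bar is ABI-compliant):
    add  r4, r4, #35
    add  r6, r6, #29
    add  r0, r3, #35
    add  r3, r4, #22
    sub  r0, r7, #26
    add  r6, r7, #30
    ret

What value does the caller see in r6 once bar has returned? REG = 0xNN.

prologue: push r0 -> mem[0xe2]=0xc8, sp=0xe2
prologue: push r3 -> mem[0xe1]=0x34, sp=0xe1
prologue: push r4 -> mem[0xe0]=0x1f, sp=0xe0
body[0] add  r4, r4, #35 -> r4=0x42
body[1] add  r6, r6, #29 -> r6=0x47
body[2] add  r0, r3, #35 -> r0=0x57
body[3] add  r3, r4, #22 -> r3=0x58
body[4] sub  r0, r7, #26 -> r0=0xd8
body[5] add  r6, r7, #30 -> r6=0x10
epilogue: pop r4=0x1f, sp=0xe1
epilogue: pop r3=0x34, sp=0xe2
epilogue: pop r0=0xc8, sp=0xe3
r6 is caller-saved -> body value

REG = 0x10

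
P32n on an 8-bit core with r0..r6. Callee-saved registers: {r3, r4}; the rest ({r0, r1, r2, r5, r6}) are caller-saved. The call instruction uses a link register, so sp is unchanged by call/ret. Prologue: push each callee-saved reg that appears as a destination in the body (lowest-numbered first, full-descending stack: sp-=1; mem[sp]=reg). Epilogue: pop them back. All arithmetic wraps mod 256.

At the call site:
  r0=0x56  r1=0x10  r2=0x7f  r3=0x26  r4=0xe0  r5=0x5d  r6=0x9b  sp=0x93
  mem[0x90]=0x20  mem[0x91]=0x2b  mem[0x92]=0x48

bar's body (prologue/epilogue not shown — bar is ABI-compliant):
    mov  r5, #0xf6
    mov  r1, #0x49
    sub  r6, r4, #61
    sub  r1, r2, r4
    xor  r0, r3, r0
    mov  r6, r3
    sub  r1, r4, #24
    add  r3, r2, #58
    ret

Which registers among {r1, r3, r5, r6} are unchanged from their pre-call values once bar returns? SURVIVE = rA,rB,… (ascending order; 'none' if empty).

SURVIVE = r3

prologue: push r3 -> mem[0x92]=0x26, sp=0x92
body[0] mov  r5, #0xf6 -> r5=0xf6
body[1] mov  r1, #0x49 -> r1=0x49
body[2] sub  r6, r4, #61 -> r6=0xa3
body[3] sub  r1, r2, r4 -> r1=0x9f
body[4] xor  r0, r3, r0 -> r0=0x70
body[5] mov  r6, r3 -> r6=0x26
body[6] sub  r1, r4, #24 -> r1=0xc8
body[7] add  r3, r2, #58 -> r3=0xb9
epilogue: pop r3=0x26, sp=0x93
r1: caller-saved, written=True
r3: callee-saved, written=True
r5: caller-saved, written=True
r6: caller-saved, written=True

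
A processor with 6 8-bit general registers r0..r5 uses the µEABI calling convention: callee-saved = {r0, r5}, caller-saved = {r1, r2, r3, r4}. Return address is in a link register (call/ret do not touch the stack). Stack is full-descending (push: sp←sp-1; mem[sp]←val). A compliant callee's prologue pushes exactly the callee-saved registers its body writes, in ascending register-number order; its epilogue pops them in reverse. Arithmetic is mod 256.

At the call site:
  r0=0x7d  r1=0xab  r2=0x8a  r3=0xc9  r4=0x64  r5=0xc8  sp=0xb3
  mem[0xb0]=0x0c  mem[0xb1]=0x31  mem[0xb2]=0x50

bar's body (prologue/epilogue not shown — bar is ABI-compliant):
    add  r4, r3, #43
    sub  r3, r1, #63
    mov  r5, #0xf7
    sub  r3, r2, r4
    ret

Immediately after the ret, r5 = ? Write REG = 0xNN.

prologue: push r5 -> mem[0xb2]=0xc8, sp=0xb2
body[0] add  r4, r3, #43 -> r4=0xf4
body[1] sub  r3, r1, #63 -> r3=0x6c
body[2] mov  r5, #0xf7 -> r5=0xf7
body[3] sub  r3, r2, r4 -> r3=0x96
epilogue: pop r5=0xc8, sp=0xb3
r5 is callee-saved -> restored

REG = 0xc8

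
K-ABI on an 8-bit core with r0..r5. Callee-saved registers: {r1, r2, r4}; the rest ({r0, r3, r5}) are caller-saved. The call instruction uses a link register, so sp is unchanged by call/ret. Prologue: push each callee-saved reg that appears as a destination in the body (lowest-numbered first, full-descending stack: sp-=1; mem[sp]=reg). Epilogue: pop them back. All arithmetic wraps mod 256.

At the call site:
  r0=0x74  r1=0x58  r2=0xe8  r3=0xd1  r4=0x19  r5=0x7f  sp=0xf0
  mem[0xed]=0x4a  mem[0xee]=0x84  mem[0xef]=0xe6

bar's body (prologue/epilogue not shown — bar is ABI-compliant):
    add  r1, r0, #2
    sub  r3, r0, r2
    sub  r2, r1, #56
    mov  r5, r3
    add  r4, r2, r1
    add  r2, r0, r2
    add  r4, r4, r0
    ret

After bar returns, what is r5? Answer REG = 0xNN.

REG = 0x8c

prologue: push r1 → mem[0xef]=0x58, sp=0xef
prologue: push r2 → mem[0xee]=0xe8, sp=0xee
prologue: push r4 → mem[0xed]=0x19, sp=0xed
body[0] add  r1, r0, #2 → r1=0x76
body[1] sub  r3, r0, r2 → r3=0x8c
body[2] sub  r2, r1, #56 → r2=0x3e
body[3] mov  r5, r3 → r5=0x8c
body[4] add  r4, r2, r1 → r4=0xb4
body[5] add  r2, r0, r2 → r2=0xb2
body[6] add  r4, r4, r0 → r4=0x28
epilogue: pop r4=0x19, sp=0xee
epilogue: pop r2=0xe8, sp=0xef
epilogue: pop r1=0x58, sp=0xf0
r5 is caller-saved → body value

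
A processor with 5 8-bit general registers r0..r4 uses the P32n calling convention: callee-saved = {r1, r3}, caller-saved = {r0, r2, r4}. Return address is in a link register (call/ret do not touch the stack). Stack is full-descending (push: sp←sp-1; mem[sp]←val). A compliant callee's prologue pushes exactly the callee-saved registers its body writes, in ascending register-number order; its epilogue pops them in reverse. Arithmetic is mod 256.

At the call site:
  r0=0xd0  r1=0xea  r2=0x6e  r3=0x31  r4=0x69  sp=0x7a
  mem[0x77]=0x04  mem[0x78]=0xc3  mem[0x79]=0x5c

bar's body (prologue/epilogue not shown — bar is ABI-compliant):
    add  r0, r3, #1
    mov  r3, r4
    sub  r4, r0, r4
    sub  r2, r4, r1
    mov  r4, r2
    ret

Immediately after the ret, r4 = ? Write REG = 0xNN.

prologue: push r3 → mem[0x79]=0x31, sp=0x79
body[0] add  r0, r3, #1 → r0=0x32
body[1] mov  r3, r4 → r3=0x69
body[2] sub  r4, r0, r4 → r4=0xc9
body[3] sub  r2, r4, r1 → r2=0xdf
body[4] mov  r4, r2 → r4=0xdf
epilogue: pop r3=0x31, sp=0x7a
r4 is caller-saved → body value

REG = 0xdf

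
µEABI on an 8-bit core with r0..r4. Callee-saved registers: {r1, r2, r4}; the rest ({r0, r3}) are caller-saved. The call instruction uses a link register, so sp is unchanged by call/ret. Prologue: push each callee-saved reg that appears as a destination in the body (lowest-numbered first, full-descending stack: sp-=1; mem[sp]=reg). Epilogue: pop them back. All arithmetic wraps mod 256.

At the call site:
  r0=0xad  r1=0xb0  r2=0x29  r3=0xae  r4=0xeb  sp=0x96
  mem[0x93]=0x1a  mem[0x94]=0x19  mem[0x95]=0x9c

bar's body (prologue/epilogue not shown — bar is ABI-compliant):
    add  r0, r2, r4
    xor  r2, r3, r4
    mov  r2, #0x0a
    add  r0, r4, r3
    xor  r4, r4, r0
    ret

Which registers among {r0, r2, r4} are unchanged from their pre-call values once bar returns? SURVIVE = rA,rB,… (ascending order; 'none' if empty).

prologue: push r2 → mem[0x95]=0x29, sp=0x95
prologue: push r4 → mem[0x94]=0xeb, sp=0x94
body[0] add  r0, r2, r4 → r0=0x14
body[1] xor  r2, r3, r4 → r2=0x45
body[2] mov  r2, #0x0a → r2=0x0a
body[3] add  r0, r4, r3 → r0=0x99
body[4] xor  r4, r4, r0 → r4=0x72
epilogue: pop r4=0xeb, sp=0x95
epilogue: pop r2=0x29, sp=0x96
r0: caller-saved, written=True
r2: callee-saved, written=True
r4: callee-saved, written=True

SURVIVE = r2,r4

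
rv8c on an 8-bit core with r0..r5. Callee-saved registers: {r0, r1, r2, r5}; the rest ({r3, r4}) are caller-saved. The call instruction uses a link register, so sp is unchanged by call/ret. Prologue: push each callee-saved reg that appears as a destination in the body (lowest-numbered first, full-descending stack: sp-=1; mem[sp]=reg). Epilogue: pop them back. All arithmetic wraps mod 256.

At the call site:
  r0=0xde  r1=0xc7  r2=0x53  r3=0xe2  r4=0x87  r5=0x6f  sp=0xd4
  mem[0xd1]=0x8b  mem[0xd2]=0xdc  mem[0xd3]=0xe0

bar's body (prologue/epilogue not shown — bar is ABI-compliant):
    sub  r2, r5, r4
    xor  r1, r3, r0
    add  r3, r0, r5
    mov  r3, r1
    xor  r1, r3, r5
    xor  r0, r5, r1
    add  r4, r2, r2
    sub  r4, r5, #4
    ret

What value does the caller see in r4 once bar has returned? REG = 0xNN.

prologue: push r0 -> mem[0xd3]=0xde, sp=0xd3
prologue: push r1 -> mem[0xd2]=0xc7, sp=0xd2
prologue: push r2 -> mem[0xd1]=0x53, sp=0xd1
body[0] sub  r2, r5, r4 -> r2=0xe8
body[1] xor  r1, r3, r0 -> r1=0x3c
body[2] add  r3, r0, r5 -> r3=0x4d
body[3] mov  r3, r1 -> r3=0x3c
body[4] xor  r1, r3, r5 -> r1=0x53
body[5] xor  r0, r5, r1 -> r0=0x3c
body[6] add  r4, r2, r2 -> r4=0xd0
body[7] sub  r4, r5, #4 -> r4=0x6b
epilogue: pop r2=0x53, sp=0xd2
epilogue: pop r1=0xc7, sp=0xd3
epilogue: pop r0=0xde, sp=0xd4
r4 is caller-saved -> body value

REG = 0x6b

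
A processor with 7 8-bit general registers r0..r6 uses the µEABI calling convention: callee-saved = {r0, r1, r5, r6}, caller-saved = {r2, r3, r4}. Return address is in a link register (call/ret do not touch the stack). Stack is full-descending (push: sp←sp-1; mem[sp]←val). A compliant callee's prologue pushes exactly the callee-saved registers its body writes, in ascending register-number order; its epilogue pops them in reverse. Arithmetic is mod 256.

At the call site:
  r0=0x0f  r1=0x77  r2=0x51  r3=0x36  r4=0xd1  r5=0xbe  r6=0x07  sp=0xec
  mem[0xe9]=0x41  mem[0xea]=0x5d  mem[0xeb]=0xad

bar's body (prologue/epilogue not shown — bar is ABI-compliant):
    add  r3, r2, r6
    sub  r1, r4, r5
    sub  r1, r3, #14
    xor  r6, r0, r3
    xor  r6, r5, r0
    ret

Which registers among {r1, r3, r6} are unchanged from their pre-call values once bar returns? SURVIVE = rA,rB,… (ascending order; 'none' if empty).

SURVIVE = r1,r6

prologue: push r1 -> mem[0xeb]=0x77, sp=0xeb
prologue: push r6 -> mem[0xea]=0x07, sp=0xea
body[0] add  r3, r2, r6 -> r3=0x58
body[1] sub  r1, r4, r5 -> r1=0x13
body[2] sub  r1, r3, #14 -> r1=0x4a
body[3] xor  r6, r0, r3 -> r6=0x57
body[4] xor  r6, r5, r0 -> r6=0xb1
epilogue: pop r6=0x07, sp=0xeb
epilogue: pop r1=0x77, sp=0xec
r1: callee-saved, written=True
r3: caller-saved, written=True
r6: callee-saved, written=True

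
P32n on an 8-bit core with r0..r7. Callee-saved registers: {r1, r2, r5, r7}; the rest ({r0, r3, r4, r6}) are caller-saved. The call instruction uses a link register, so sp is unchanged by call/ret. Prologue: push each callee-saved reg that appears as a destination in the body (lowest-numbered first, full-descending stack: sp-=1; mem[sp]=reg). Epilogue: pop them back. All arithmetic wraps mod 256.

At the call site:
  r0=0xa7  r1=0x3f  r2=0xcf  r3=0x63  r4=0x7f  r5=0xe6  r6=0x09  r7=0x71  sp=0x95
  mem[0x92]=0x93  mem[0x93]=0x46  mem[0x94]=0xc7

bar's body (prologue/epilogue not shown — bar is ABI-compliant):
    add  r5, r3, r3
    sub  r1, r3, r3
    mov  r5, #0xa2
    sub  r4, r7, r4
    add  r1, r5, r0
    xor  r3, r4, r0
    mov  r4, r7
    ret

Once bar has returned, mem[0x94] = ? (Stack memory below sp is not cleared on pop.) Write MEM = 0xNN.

MEM = 0x3f

prologue: push r1 → mem[0x94]=0x3f, sp=0x94
prologue: push r5 → mem[0x93]=0xe6, sp=0x93
body[0] add  r5, r3, r3 → r5=0xc6
body[1] sub  r1, r3, r3 → r1=0x00
body[2] mov  r5, #0xa2 → r5=0xa2
body[3] sub  r4, r7, r4 → r4=0xf2
body[4] add  r1, r5, r0 → r1=0x49
body[5] xor  r3, r4, r0 → r3=0x55
body[6] mov  r4, r7 → r4=0x71
epilogue: pop r5=0xe6, sp=0x94
epilogue: pop r1=0x3f, sp=0x95
prologue pushed ['r1', 'r5'] at ['0x94', '0x93']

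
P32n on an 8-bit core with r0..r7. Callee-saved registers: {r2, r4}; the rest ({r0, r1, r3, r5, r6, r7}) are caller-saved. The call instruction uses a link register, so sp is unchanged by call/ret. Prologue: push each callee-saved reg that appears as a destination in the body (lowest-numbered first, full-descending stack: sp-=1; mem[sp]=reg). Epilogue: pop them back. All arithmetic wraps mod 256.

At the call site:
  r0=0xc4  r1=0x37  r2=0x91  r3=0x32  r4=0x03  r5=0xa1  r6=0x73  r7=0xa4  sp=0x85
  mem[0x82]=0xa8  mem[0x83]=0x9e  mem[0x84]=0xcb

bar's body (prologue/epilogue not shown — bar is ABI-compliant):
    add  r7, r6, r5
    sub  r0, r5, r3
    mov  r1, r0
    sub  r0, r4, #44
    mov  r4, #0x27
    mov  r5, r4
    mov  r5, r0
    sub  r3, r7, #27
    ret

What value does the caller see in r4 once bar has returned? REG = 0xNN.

REG = 0x03

prologue: push r4 -> mem[0x84]=0x03, sp=0x84
body[0] add  r7, r6, r5 -> r7=0x14
body[1] sub  r0, r5, r3 -> r0=0x6f
body[2] mov  r1, r0 -> r1=0x6f
body[3] sub  r0, r4, #44 -> r0=0xd7
body[4] mov  r4, #0x27 -> r4=0x27
body[5] mov  r5, r4 -> r5=0x27
body[6] mov  r5, r0 -> r5=0xd7
body[7] sub  r3, r7, #27 -> r3=0xf9
epilogue: pop r4=0x03, sp=0x85
r4 is callee-saved -> restored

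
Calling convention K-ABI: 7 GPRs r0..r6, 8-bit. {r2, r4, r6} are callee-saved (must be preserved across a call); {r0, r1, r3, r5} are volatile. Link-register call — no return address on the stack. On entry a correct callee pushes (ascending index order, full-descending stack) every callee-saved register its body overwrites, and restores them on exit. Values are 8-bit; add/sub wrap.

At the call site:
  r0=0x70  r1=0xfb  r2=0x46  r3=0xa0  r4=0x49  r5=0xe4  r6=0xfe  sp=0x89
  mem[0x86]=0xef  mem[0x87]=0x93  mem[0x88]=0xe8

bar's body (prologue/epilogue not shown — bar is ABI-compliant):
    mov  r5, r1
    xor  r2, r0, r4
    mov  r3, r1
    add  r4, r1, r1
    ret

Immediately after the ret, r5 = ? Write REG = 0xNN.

prologue: push r2 → mem[0x88]=0x46, sp=0x88
prologue: push r4 → mem[0x87]=0x49, sp=0x87
body[0] mov  r5, r1 → r5=0xfb
body[1] xor  r2, r0, r4 → r2=0x39
body[2] mov  r3, r1 → r3=0xfb
body[3] add  r4, r1, r1 → r4=0xf6
epilogue: pop r4=0x49, sp=0x88
epilogue: pop r2=0x46, sp=0x89
r5 is caller-saved → body value

REG = 0xfb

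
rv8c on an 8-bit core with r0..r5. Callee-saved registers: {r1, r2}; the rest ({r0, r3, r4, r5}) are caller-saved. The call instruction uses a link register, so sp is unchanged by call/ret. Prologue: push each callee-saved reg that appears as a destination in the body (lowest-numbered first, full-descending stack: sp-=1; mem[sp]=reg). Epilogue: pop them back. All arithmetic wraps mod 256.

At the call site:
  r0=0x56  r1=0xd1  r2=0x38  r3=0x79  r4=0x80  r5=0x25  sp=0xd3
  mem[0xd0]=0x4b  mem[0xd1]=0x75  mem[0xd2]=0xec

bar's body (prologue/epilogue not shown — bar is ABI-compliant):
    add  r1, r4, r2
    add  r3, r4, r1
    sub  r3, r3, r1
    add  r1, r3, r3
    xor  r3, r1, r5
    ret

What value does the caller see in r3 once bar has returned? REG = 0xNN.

REG = 0x25

prologue: push r1 -> mem[0xd2]=0xd1, sp=0xd2
body[0] add  r1, r4, r2 -> r1=0xb8
body[1] add  r3, r4, r1 -> r3=0x38
body[2] sub  r3, r3, r1 -> r3=0x80
body[3] add  r1, r3, r3 -> r1=0x00
body[4] xor  r3, r1, r5 -> r3=0x25
epilogue: pop r1=0xd1, sp=0xd3
r3 is caller-saved -> body value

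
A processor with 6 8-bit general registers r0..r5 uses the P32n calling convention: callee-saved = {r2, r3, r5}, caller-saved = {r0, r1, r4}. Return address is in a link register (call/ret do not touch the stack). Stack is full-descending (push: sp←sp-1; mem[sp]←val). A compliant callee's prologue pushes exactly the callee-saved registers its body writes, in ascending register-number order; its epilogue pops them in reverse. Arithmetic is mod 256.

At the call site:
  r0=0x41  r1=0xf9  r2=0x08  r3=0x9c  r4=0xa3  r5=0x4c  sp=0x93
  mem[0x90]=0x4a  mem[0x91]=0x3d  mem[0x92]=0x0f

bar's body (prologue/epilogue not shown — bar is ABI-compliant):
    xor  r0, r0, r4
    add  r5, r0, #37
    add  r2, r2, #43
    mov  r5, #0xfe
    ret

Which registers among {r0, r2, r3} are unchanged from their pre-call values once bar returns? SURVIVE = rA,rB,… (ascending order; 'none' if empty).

prologue: push r2 → mem[0x92]=0x08, sp=0x92
prologue: push r5 → mem[0x91]=0x4c, sp=0x91
body[0] xor  r0, r0, r4 → r0=0xe2
body[1] add  r5, r0, #37 → r5=0x07
body[2] add  r2, r2, #43 → r2=0x33
body[3] mov  r5, #0xfe → r5=0xfe
epilogue: pop r5=0x4c, sp=0x92
epilogue: pop r2=0x08, sp=0x93
r0: caller-saved, written=True
r2: callee-saved, written=True
r3: callee-saved, written=False

SURVIVE = r2,r3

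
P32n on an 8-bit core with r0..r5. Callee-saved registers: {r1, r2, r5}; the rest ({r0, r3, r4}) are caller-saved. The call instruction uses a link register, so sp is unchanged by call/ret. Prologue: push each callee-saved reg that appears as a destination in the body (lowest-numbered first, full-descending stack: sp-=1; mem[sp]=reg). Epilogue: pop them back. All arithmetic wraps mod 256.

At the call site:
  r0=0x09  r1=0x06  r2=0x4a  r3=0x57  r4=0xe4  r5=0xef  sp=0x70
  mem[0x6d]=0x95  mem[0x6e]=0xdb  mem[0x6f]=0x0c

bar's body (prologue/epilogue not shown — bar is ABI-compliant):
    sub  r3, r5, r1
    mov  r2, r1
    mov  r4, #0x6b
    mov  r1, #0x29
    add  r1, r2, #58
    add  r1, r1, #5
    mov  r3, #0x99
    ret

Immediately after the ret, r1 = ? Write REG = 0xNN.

prologue: push r1 -> mem[0x6f]=0x06, sp=0x6f
prologue: push r2 -> mem[0x6e]=0x4a, sp=0x6e
body[0] sub  r3, r5, r1 -> r3=0xe9
body[1] mov  r2, r1 -> r2=0x06
body[2] mov  r4, #0x6b -> r4=0x6b
body[3] mov  r1, #0x29 -> r1=0x29
body[4] add  r1, r2, #58 -> r1=0x40
body[5] add  r1, r1, #5 -> r1=0x45
body[6] mov  r3, #0x99 -> r3=0x99
epilogue: pop r2=0x4a, sp=0x6f
epilogue: pop r1=0x06, sp=0x70
r1 is callee-saved -> restored

REG = 0x06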